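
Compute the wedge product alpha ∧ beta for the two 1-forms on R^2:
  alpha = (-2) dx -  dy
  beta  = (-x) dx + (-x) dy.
alpha ∧ beta = (x) dx ∧ dy

Distribute the wedge, using dx_i ∧ dx_j = -dx_j ∧ dx_i and dx_i ∧ dx_i = 0. For each pair (i, j) with i < j, the coefficient of dx_i ∧ dx_j in alpha ∧ beta is (alpha_i * beta_j - alpha_j * beta_i). Collecting: alpha ∧ beta = (x) dx ∧ dy.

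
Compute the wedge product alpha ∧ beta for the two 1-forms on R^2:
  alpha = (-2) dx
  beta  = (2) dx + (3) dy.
alpha ∧ beta = (-6) dx ∧ dy

Distribute the wedge, using dx_i ∧ dx_j = -dx_j ∧ dx_i and dx_i ∧ dx_i = 0. For each pair (i, j) with i < j, the coefficient of dx_i ∧ dx_j in alpha ∧ beta is (alpha_i * beta_j - alpha_j * beta_i). Collecting: alpha ∧ beta = (-6) dx ∧ dy.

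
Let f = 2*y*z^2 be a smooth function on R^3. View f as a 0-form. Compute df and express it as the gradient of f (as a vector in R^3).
df = (0) dx + (2*z^2) dy + (4*y*z) dz; grad f = (0, 2*z^2, 4*y*z)

For a 0-form f, d f = (∂f/∂x) dx + (∂f/∂y) dy + (∂f/∂z) dz. The components of the vector representation are exactly the entries of grad f in Cartesian coordinates:
  ∂f/∂x = 0
  ∂f/∂y = 2*z^2
  ∂f/∂z = 4*y*z.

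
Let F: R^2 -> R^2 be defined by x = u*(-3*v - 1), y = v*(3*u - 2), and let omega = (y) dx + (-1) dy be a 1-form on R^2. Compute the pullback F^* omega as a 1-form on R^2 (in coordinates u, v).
F^* omega = (v*(-9*u*v - 3*u + 6*v - 1)) du + (-9*u^2*v + 6*u*v - 3*u + 2) dv

Using F^*(f dg) = (f ∘ F) d(g ∘ F), substitute each coordinate x_i by F_i(u, v) in f_i, and replace dx_i by d F_i = (∂F_i/∂u) du + (∂F_i/∂v) dv.
  For the x component: f_1(F) = v*(3*u - 2); d F_1 = (-3*v - 1) du + (-3*u) dv
  For the y component: f_2(F) = -1; d F_2 = (3*v) du + (3*u - 2) dv
Combining and collecting du, dv coefficients:
  coeff of du: v*(-9*u*v - 3*u + 6*v - 1)
  coeff of dv: -9*u^2*v + 6*u*v - 3*u + 2
F^* omega = (v*(-9*u*v - 3*u + 6*v - 1)) du + (-9*u^2*v + 6*u*v - 3*u + 2) dv.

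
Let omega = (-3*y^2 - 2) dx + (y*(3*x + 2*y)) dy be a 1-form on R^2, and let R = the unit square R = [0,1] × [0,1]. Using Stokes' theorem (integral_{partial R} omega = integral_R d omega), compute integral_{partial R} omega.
integral_(partial R) omega = 9/2

Stokes: integral_partial_R omega = integral_R d omega with d omega = (∂Q/∂x - ∂P/∂y) dx ∧ dy.
  ∂Q/∂x = 3*y
  ∂P/∂y = -6*y
  integrand = ∂Q/∂x - ∂P/∂y = 9*y.
Integrating over R: integral_0^1 integral_0^1 (9*y) dx dy = 9/2.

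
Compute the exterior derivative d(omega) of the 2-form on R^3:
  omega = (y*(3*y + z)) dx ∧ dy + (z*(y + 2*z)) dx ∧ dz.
d(omega) = (y - z) dx ∧ dy ∧ dz

For a 2-form omega = sum_{i<j} g_{ij} dx_i ∧ dx_j, the exterior derivative is
  d(omega) = sum_{i<j} d(g_{ij}) ∧ dx_i ∧ dx_j = sum_{i<j, k} (∂g_{ij}/∂x_k) dx_k ∧ dx_i ∧ dx_j.
Expand each term, using dx_k ∧ dx_i ∧ dx_j = sgn(permutation) dx_{(a)} ∧ dx_{(b)} ∧ dx_{(c)} with (a < b < c) sorted:
  d(y*(3*y + z)) includes (∂/∂z)(y*(3*y + z)) dz = (y) dz, which multiplied by dx ∧ dy gives (y) dx ∧ dy ∧ dz
  d(z*(y + 2*z)) includes (∂/∂y)(z*(y + 2*z)) dy = (z) dy, which multiplied by dx ∧ dz gives (-z) dx ∧ dy ∧ dz
Collecting like 3-forms: d(omega) = (y - z) dx ∧ dy ∧ dz.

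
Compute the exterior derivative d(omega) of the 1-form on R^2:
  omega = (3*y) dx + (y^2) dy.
d(omega) = (-3) dx ∧ dy

For a 1-form omega = sum_i f_i dx_i, the exterior derivative is
  d(omega) = sum_{i < j} (∂f_j/∂x_i - ∂f_i/∂x_j) dx_i ∧ dx_j.
  coefficient of dx ∧ dy: ∂f_2/∂x - ∂f_1/∂y = ∂(y^2)/∂x - ∂(3*y)/∂y = -3
Assembling: d(omega) = (-3) dx ∧ dy.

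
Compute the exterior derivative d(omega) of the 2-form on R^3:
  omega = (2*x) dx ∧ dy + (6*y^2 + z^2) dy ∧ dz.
d(omega) = 0

For a 2-form omega = sum_{i<j} g_{ij} dx_i ∧ dx_j, the exterior derivative is
  d(omega) = sum_{i<j} d(g_{ij}) ∧ dx_i ∧ dx_j = sum_{i<j, k} (∂g_{ij}/∂x_k) dx_k ∧ dx_i ∧ dx_j.
Expand each term, using dx_k ∧ dx_i ∧ dx_j = sgn(permutation) dx_{(a)} ∧ dx_{(b)} ∧ dx_{(c)} with (a < b < c) sorted:

Collecting like 3-forms: d(omega) = 0.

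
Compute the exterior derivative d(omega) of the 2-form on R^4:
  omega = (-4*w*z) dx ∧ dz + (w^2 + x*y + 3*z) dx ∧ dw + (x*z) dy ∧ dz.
d(omega) = (-4*z - 3) dx ∧ dz ∧ dw + (-x) dx ∧ dy ∧ dw + (z) dx ∧ dy ∧ dz

For a 2-form omega = sum_{i<j} g_{ij} dx_i ∧ dx_j, the exterior derivative is
  d(omega) = sum_{i<j} d(g_{ij}) ∧ dx_i ∧ dx_j = sum_{i<j, k} (∂g_{ij}/∂x_k) dx_k ∧ dx_i ∧ dx_j.
Expand each term, using dx_k ∧ dx_i ∧ dx_j = sgn(permutation) dx_{(a)} ∧ dx_{(b)} ∧ dx_{(c)} with (a < b < c) sorted:
  d(-4*w*z) includes (∂/∂w)(-4*w*z) dw = (-4*z) dw, which multiplied by dx ∧ dz gives (-4*z) dx ∧ dz ∧ dw
  d(w^2 + x*y + 3*z) includes (∂/∂y)(w^2 + x*y + 3*z) dy = (x) dy, which multiplied by dx ∧ dw gives (-x) dx ∧ dy ∧ dw
  d(w^2 + x*y + 3*z) includes (∂/∂z)(w^2 + x*y + 3*z) dz = (3) dz, which multiplied by dx ∧ dw gives (-3) dx ∧ dz ∧ dw
  d(x*z) includes (∂/∂x)(x*z) dx = (z) dx, which multiplied by dy ∧ dz gives (z) dx ∧ dy ∧ dz
Collecting like 3-forms: d(omega) = (-4*z - 3) dx ∧ dz ∧ dw + (-x) dx ∧ dy ∧ dw + (z) dx ∧ dy ∧ dz.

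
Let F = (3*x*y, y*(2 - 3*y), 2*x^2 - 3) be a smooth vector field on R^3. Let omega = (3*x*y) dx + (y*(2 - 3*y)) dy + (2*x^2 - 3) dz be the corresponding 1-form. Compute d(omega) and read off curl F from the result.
d(omega) = (0) dy ∧ dz + (-4*x) dz ∧ dx + (-3*x) dx ∧ dy; curl F = (0, -4*x, -3*x)

d omega = sum_{i<j} (∂f_j/∂x_i - ∂f_i/∂x_j) dx_i ∧ dx_j. Under the identification (dy ∧ dz, dz ∧ dx, dx ∧ dy) ↔ (e_x, e_y, e_z), the coefficients are exactly the components of curl F. Compute:
  ∂R/∂y - ∂Q/∂z = (0) - (0) = 0
  ∂P/∂z - ∂R/∂x = (0) - (4*x) = -4*x
  ∂Q/∂x - ∂P/∂y = (0) - (3*x) = -3*x.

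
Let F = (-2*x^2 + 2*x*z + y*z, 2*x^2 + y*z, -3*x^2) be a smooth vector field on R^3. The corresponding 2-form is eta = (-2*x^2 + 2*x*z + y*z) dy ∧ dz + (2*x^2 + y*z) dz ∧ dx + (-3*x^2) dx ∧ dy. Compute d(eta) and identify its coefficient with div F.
d(eta) = (-4*x + 3*z) dx ∧ dy ∧ dz; div F = -4*x + 3*z

For a 2-form in R^3 of the form above, applying d gives a 3-form with coefficient ∂P/∂x + ∂Q/∂y + ∂R/∂z:
  ∂P/∂x = -4*x + 2*z
  ∂Q/∂y = z
  ∂R/∂z = 0
Sum = -4*x + 3*z, which is exactly div F.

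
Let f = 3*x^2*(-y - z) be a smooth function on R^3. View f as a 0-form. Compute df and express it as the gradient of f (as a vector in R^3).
df = (6*x*(-y - z)) dx + (-3*x^2) dy + (-3*x^2) dz; grad f = (6*x*(-y - z), -3*x^2, -3*x^2)

For a 0-form f, d f = (∂f/∂x) dx + (∂f/∂y) dy + (∂f/∂z) dz. The components of the vector representation are exactly the entries of grad f in Cartesian coordinates:
  ∂f/∂x = 6*x*(-y - z)
  ∂f/∂y = -3*x^2
  ∂f/∂z = -3*x^2.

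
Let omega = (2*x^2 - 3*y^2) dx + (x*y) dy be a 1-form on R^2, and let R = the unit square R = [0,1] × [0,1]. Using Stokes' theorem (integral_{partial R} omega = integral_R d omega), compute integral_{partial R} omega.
integral_(partial R) omega = 7/2

Stokes: integral_partial_R omega = integral_R d omega with d omega = (∂Q/∂x - ∂P/∂y) dx ∧ dy.
  ∂Q/∂x = y
  ∂P/∂y = -6*y
  integrand = ∂Q/∂x - ∂P/∂y = 7*y.
Integrating over R: integral_0^1 integral_0^1 (7*y) dx dy = 7/2.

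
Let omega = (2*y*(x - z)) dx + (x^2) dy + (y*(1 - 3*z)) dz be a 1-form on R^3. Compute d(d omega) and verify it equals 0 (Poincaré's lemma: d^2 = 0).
d(d omega) = 0

Step 1: d omega = sum_{i<j} (∂f_j/∂x_i - ∂f_i/∂x_j) dx_i ∧ dx_j:
  coeff of dx ∧ dy: 2*z
  coeff of dx ∧ dz: 2*y
  coeff of dy ∧ dz: 1 - 3*z
Step 2: Apply d again to each 2-form coefficient. The only possible 3-form in R^3 is dx ∧ dy ∧ dz, with coefficient
  ∂(coeff of dy∧dz)/∂x - ∂(coeff of dx∧dz)/∂y + ∂(coeff of dx∧dy)/∂z
  = ∂/∂x (1 - 3*z) - ∂/∂y (2*y) + ∂/∂z (2*z).
Each of these terms simplifies to sums of mixed partials that cancel in pairs. The result is 0 (by equality of mixed partials for smooth functions — Schwarz / Clairaut).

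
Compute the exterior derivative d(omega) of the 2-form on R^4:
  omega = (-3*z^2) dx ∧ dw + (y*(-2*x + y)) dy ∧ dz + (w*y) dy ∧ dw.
d(omega) = (6*z) dx ∧ dz ∧ dw + (-2*y) dx ∧ dy ∧ dz

For a 2-form omega = sum_{i<j} g_{ij} dx_i ∧ dx_j, the exterior derivative is
  d(omega) = sum_{i<j} d(g_{ij}) ∧ dx_i ∧ dx_j = sum_{i<j, k} (∂g_{ij}/∂x_k) dx_k ∧ dx_i ∧ dx_j.
Expand each term, using dx_k ∧ dx_i ∧ dx_j = sgn(permutation) dx_{(a)} ∧ dx_{(b)} ∧ dx_{(c)} with (a < b < c) sorted:
  d(-3*z^2) includes (∂/∂z)(-3*z^2) dz = (-6*z) dz, which multiplied by dx ∧ dw gives (6*z) dx ∧ dz ∧ dw
  d(y*(-2*x + y)) includes (∂/∂x)(y*(-2*x + y)) dx = (-2*y) dx, which multiplied by dy ∧ dz gives (-2*y) dx ∧ dy ∧ dz
Collecting like 3-forms: d(omega) = (6*z) dx ∧ dz ∧ dw + (-2*y) dx ∧ dy ∧ dz.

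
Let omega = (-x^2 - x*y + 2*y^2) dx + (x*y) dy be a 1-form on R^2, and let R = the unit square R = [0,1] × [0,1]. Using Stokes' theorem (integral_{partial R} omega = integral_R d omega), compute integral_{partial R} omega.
integral_(partial R) omega = -1

Stokes: integral_partial_R omega = integral_R d omega with d omega = (∂Q/∂x - ∂P/∂y) dx ∧ dy.
  ∂Q/∂x = y
  ∂P/∂y = -x + 4*y
  integrand = ∂Q/∂x - ∂P/∂y = x - 3*y.
Integrating over R: integral_0^1 integral_0^1 (x - 3*y) dx dy = -1.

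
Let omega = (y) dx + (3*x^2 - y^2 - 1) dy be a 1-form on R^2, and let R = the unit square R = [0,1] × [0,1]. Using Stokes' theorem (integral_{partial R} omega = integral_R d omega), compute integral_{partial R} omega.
integral_(partial R) omega = 2

Stokes: integral_partial_R omega = integral_R d omega with d omega = (∂Q/∂x - ∂P/∂y) dx ∧ dy.
  ∂Q/∂x = 6*x
  ∂P/∂y = 1
  integrand = ∂Q/∂x - ∂P/∂y = 6*x - 1.
Integrating over R: integral_0^1 integral_0^1 (6*x - 1) dx dy = 2.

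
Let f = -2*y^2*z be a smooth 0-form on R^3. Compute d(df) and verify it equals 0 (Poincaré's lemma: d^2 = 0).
d(df) = 0

Step 1: df = sum_i (∂f/∂x_i) dx_i = (0) dx + (-4*y*z) dy + (-2*y^2) dz.
Step 2: Apply d again. Using the 1-form formula, the coefficient of dx ∧ dy in d(df) is ∂^2 f/∂x ∂y - ∂^2 f/∂y ∂x = (0) - (0) = 0 (equality of mixed partials for smooth f).
Similarly for dx ∧ dz and dy ∧ dz — all coefficients vanish. So d(df) = 0.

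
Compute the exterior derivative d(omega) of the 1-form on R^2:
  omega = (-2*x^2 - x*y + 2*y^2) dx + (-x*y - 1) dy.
d(omega) = (x - 5*y) dx ∧ dy

For a 1-form omega = sum_i f_i dx_i, the exterior derivative is
  d(omega) = sum_{i < j} (∂f_j/∂x_i - ∂f_i/∂x_j) dx_i ∧ dx_j.
  coefficient of dx ∧ dy: ∂f_2/∂x - ∂f_1/∂y = ∂(-x*y - 1)/∂x - ∂(-2*x^2 - x*y + 2*y^2)/∂y = x - 5*y
Assembling: d(omega) = (x - 5*y) dx ∧ dy.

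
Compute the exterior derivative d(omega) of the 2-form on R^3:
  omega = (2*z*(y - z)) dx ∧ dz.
d(omega) = (-2*z) dx ∧ dy ∧ dz

For a 2-form omega = sum_{i<j} g_{ij} dx_i ∧ dx_j, the exterior derivative is
  d(omega) = sum_{i<j} d(g_{ij}) ∧ dx_i ∧ dx_j = sum_{i<j, k} (∂g_{ij}/∂x_k) dx_k ∧ dx_i ∧ dx_j.
Expand each term, using dx_k ∧ dx_i ∧ dx_j = sgn(permutation) dx_{(a)} ∧ dx_{(b)} ∧ dx_{(c)} with (a < b < c) sorted:
  d(2*z*(y - z)) includes (∂/∂y)(2*z*(y - z)) dy = (2*z) dy, which multiplied by dx ∧ dz gives (-2*z) dx ∧ dy ∧ dz
Collecting like 3-forms: d(omega) = (-2*z) dx ∧ dy ∧ dz.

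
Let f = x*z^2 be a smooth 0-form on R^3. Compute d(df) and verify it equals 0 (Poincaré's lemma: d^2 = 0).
d(df) = 0

Step 1: df = sum_i (∂f/∂x_i) dx_i = (z^2) dx + (0) dy + (2*x*z) dz.
Step 2: Apply d again. Using the 1-form formula, the coefficient of dx ∧ dy in d(df) is ∂^2 f/∂x ∂y - ∂^2 f/∂y ∂x = (0) - (0) = 0 (equality of mixed partials for smooth f).
Similarly for dx ∧ dz and dy ∧ dz — all coefficients vanish. So d(df) = 0.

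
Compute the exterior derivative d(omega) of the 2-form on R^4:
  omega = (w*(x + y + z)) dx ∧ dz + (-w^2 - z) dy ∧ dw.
d(omega) = (-w) dx ∧ dy ∧ dz + (x + y + z) dx ∧ dz ∧ dw + (1) dy ∧ dz ∧ dw

For a 2-form omega = sum_{i<j} g_{ij} dx_i ∧ dx_j, the exterior derivative is
  d(omega) = sum_{i<j} d(g_{ij}) ∧ dx_i ∧ dx_j = sum_{i<j, k} (∂g_{ij}/∂x_k) dx_k ∧ dx_i ∧ dx_j.
Expand each term, using dx_k ∧ dx_i ∧ dx_j = sgn(permutation) dx_{(a)} ∧ dx_{(b)} ∧ dx_{(c)} with (a < b < c) sorted:
  d(w*(x + y + z)) includes (∂/∂y)(w*(x + y + z)) dy = (w) dy, which multiplied by dx ∧ dz gives (-w) dx ∧ dy ∧ dz
  d(w*(x + y + z)) includes (∂/∂w)(w*(x + y + z)) dw = (x + y + z) dw, which multiplied by dx ∧ dz gives (x + y + z) dx ∧ dz ∧ dw
  d(-w^2 - z) includes (∂/∂z)(-w^2 - z) dz = (-1) dz, which multiplied by dy ∧ dw gives (1) dy ∧ dz ∧ dw
Collecting like 3-forms: d(omega) = (-w) dx ∧ dy ∧ dz + (x + y + z) dx ∧ dz ∧ dw + (1) dy ∧ dz ∧ dw.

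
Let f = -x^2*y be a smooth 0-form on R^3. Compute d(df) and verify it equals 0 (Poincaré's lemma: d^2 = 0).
d(df) = 0

Step 1: df = sum_i (∂f/∂x_i) dx_i = (-2*x*y) dx + (-x^2) dy + (0) dz.
Step 2: Apply d again. Using the 1-form formula, the coefficient of dx ∧ dy in d(df) is ∂^2 f/∂x ∂y - ∂^2 f/∂y ∂x = (-2*x) - (-2*x) = 0 (equality of mixed partials for smooth f).
Similarly for dx ∧ dz and dy ∧ dz — all coefficients vanish. So d(df) = 0.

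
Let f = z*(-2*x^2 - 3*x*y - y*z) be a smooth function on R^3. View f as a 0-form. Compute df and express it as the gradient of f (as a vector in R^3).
df = (z*(-4*x - 3*y)) dx + (z*(-3*x - z)) dy + (-2*x^2 - 3*x*y - 2*y*z) dz; grad f = (z*(-4*x - 3*y), z*(-3*x - z), -2*x^2 - 3*x*y - 2*y*z)

For a 0-form f, d f = (∂f/∂x) dx + (∂f/∂y) dy + (∂f/∂z) dz. The components of the vector representation are exactly the entries of grad f in Cartesian coordinates:
  ∂f/∂x = z*(-4*x - 3*y)
  ∂f/∂y = z*(-3*x - z)
  ∂f/∂z = -2*x^2 - 3*x*y - 2*y*z.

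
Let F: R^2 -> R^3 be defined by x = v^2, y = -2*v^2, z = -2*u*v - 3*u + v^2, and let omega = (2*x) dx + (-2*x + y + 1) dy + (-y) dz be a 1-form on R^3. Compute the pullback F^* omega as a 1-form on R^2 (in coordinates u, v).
F^* omega = (v^2*(-4*v - 6)) du + (4*v*(-u*v + 6*v^2 - 1)) dv

Using F^*(f dg) = (f ∘ F) d(g ∘ F), substitute each coordinate x_i by F_i(u, v) in f_i, and replace dx_i by d F_i = (∂F_i/∂u) du + (∂F_i/∂v) dv.
  For the x component: f_1(F) = 2*v^2; d F_1 = (0) du + (2*v) dv
  For the y component: f_2(F) = 1 - 4*v^2; d F_2 = (0) du + (-4*v) dv
  For the z component: f_3(F) = 2*v^2; d F_3 = (-2*v - 3) du + (-2*u + 2*v) dv
Combining and collecting du, dv coefficients:
  coeff of du: v^2*(-4*v - 6)
  coeff of dv: 4*v*(-u*v + 6*v^2 - 1)
F^* omega = (v^2*(-4*v - 6)) du + (4*v*(-u*v + 6*v^2 - 1)) dv.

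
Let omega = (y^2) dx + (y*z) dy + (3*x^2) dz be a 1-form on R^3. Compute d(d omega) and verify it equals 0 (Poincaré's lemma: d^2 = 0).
d(d omega) = 0

Step 1: d omega = sum_{i<j} (∂f_j/∂x_i - ∂f_i/∂x_j) dx_i ∧ dx_j:
  coeff of dx ∧ dy: -2*y
  coeff of dx ∧ dz: 6*x
  coeff of dy ∧ dz: -y
Step 2: Apply d again to each 2-form coefficient. The only possible 3-form in R^3 is dx ∧ dy ∧ dz, with coefficient
  ∂(coeff of dy∧dz)/∂x - ∂(coeff of dx∧dz)/∂y + ∂(coeff of dx∧dy)/∂z
  = ∂/∂x (-y) - ∂/∂y (6*x) + ∂/∂z (-2*y).
Each of these terms simplifies to sums of mixed partials that cancel in pairs. The result is 0 (by equality of mixed partials for smooth functions — Schwarz / Clairaut).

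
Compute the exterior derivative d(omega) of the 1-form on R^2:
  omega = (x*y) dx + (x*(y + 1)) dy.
d(omega) = (-x + y + 1) dx ∧ dy

For a 1-form omega = sum_i f_i dx_i, the exterior derivative is
  d(omega) = sum_{i < j} (∂f_j/∂x_i - ∂f_i/∂x_j) dx_i ∧ dx_j.
  coefficient of dx ∧ dy: ∂f_2/∂x - ∂f_1/∂y = ∂(x*(y + 1))/∂x - ∂(x*y)/∂y = -x + y + 1
Assembling: d(omega) = (-x + y + 1) dx ∧ dy.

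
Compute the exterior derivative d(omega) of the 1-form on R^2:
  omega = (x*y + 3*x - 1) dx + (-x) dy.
d(omega) = (-x - 1) dx ∧ dy

For a 1-form omega = sum_i f_i dx_i, the exterior derivative is
  d(omega) = sum_{i < j} (∂f_j/∂x_i - ∂f_i/∂x_j) dx_i ∧ dx_j.
  coefficient of dx ∧ dy: ∂f_2/∂x - ∂f_1/∂y = ∂(-x)/∂x - ∂(x*y + 3*x - 1)/∂y = -x - 1
Assembling: d(omega) = (-x - 1) dx ∧ dy.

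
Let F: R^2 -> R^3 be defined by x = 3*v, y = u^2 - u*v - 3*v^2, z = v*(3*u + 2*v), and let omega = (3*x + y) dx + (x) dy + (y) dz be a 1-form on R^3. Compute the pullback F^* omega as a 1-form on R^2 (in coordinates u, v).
F^* omega = (3*v*(u^2 - u*v + 2*u - 3*v^2 - v)) du + (3*u^3 + u^2*v + 3*u^2 - 13*u*v^2 - 6*u*v - 12*v^3 - 27*v^2 + 27*v) dv

Using F^*(f dg) = (f ∘ F) d(g ∘ F), substitute each coordinate x_i by F_i(u, v) in f_i, and replace dx_i by d F_i = (∂F_i/∂u) du + (∂F_i/∂v) dv.
  For the x component: f_1(F) = u^2 - u*v - 3*v^2 + 9*v; d F_1 = (0) du + (3) dv
  For the y component: f_2(F) = 3*v; d F_2 = (2*u - v) du + (-u - 6*v) dv
  For the z component: f_3(F) = u^2 - u*v - 3*v^2; d F_3 = (3*v) du + (3*u + 4*v) dv
Combining and collecting du, dv coefficients:
  coeff of du: 3*v*(u^2 - u*v + 2*u - 3*v^2 - v)
  coeff of dv: 3*u^3 + u^2*v + 3*u^2 - 13*u*v^2 - 6*u*v - 12*v^3 - 27*v^2 + 27*v
F^* omega = (3*v*(u^2 - u*v + 2*u - 3*v^2 - v)) du + (3*u^3 + u^2*v + 3*u^2 - 13*u*v^2 - 6*u*v - 12*v^3 - 27*v^2 + 27*v) dv.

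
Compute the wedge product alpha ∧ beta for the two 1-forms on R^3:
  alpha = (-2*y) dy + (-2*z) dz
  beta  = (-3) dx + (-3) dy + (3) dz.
alpha ∧ beta = (-6*y) dx ∧ dy + (-6*y - 6*z) dy ∧ dz + (-6*z) dx ∧ dz

Distribute the wedge, using dx_i ∧ dx_j = -dx_j ∧ dx_i and dx_i ∧ dx_i = 0. For each pair (i, j) with i < j, the coefficient of dx_i ∧ dx_j in alpha ∧ beta is (alpha_i * beta_j - alpha_j * beta_i). Collecting: alpha ∧ beta = (-6*y) dx ∧ dy + (-6*y - 6*z) dy ∧ dz + (-6*z) dx ∧ dz.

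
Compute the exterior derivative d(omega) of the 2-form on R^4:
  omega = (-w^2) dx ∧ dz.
d(omega) = (-2*w) dx ∧ dz ∧ dw

For a 2-form omega = sum_{i<j} g_{ij} dx_i ∧ dx_j, the exterior derivative is
  d(omega) = sum_{i<j} d(g_{ij}) ∧ dx_i ∧ dx_j = sum_{i<j, k} (∂g_{ij}/∂x_k) dx_k ∧ dx_i ∧ dx_j.
Expand each term, using dx_k ∧ dx_i ∧ dx_j = sgn(permutation) dx_{(a)} ∧ dx_{(b)} ∧ dx_{(c)} with (a < b < c) sorted:
  d(-w^2) includes (∂/∂w)(-w^2) dw = (-2*w) dw, which multiplied by dx ∧ dz gives (-2*w) dx ∧ dz ∧ dw
Collecting like 3-forms: d(omega) = (-2*w) dx ∧ dz ∧ dw.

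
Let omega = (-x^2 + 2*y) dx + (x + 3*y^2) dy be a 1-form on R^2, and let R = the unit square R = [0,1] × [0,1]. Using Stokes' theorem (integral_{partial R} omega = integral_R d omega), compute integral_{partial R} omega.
integral_(partial R) omega = -1

Stokes: integral_partial_R omega = integral_R d omega with d omega = (∂Q/∂x - ∂P/∂y) dx ∧ dy.
  ∂Q/∂x = 1
  ∂P/∂y = 2
  integrand = ∂Q/∂x - ∂P/∂y = -1.
Integrating over R: integral_0^1 integral_0^1 (-1) dx dy = -1.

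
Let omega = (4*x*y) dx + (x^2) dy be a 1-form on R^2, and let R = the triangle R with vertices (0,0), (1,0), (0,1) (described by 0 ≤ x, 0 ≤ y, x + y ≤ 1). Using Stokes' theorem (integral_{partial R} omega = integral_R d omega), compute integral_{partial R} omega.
integral_(partial R) omega = -1/3

Stokes: integral_partial_R omega = integral_R d omega with d omega = (∂Q/∂x - ∂P/∂y) dx ∧ dy.
  ∂Q/∂x = 2*x
  ∂P/∂y = 4*x
  integrand = ∂Q/∂x - ∂P/∂y = -2*x.
Integrating over R: integral_0^1 integral_0^{1-x} (-2*x) dy dx = -1/3.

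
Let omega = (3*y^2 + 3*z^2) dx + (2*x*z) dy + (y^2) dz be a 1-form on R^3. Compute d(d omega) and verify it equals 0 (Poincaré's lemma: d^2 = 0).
d(d omega) = 0

Step 1: d omega = sum_{i<j} (∂f_j/∂x_i - ∂f_i/∂x_j) dx_i ∧ dx_j:
  coeff of dx ∧ dy: -6*y + 2*z
  coeff of dx ∧ dz: -6*z
  coeff of dy ∧ dz: -2*x + 2*y
Step 2: Apply d again to each 2-form coefficient. The only possible 3-form in R^3 is dx ∧ dy ∧ dz, with coefficient
  ∂(coeff of dy∧dz)/∂x - ∂(coeff of dx∧dz)/∂y + ∂(coeff of dx∧dy)/∂z
  = ∂/∂x (-2*x + 2*y) - ∂/∂y (-6*z) + ∂/∂z (-6*y + 2*z).
Each of these terms simplifies to sums of mixed partials that cancel in pairs. The result is 0 (by equality of mixed partials for smooth functions — Schwarz / Clairaut).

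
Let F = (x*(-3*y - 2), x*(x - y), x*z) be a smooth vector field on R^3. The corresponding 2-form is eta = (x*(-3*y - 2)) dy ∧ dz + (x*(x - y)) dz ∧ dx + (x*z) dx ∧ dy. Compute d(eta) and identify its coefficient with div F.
d(eta) = (-3*y - 2) dx ∧ dy ∧ dz; div F = -3*y - 2

For a 2-form in R^3 of the form above, applying d gives a 3-form with coefficient ∂P/∂x + ∂Q/∂y + ∂R/∂z:
  ∂P/∂x = -3*y - 2
  ∂Q/∂y = -x
  ∂R/∂z = x
Sum = -3*y - 2, which is exactly div F.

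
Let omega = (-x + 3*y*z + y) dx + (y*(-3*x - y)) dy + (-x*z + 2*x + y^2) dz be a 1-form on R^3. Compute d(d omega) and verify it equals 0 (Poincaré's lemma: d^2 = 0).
d(d omega) = 0

Step 1: d omega = sum_{i<j} (∂f_j/∂x_i - ∂f_i/∂x_j) dx_i ∧ dx_j:
  coeff of dx ∧ dy: -3*y - 3*z - 1
  coeff of dx ∧ dz: -3*y - z + 2
  coeff of dy ∧ dz: 2*y
Step 2: Apply d again to each 2-form coefficient. The only possible 3-form in R^3 is dx ∧ dy ∧ dz, with coefficient
  ∂(coeff of dy∧dz)/∂x - ∂(coeff of dx∧dz)/∂y + ∂(coeff of dx∧dy)/∂z
  = ∂/∂x (2*y) - ∂/∂y (-3*y - z + 2) + ∂/∂z (-3*y - 3*z - 1).
Each of these terms simplifies to sums of mixed partials that cancel in pairs. The result is 0 (by equality of mixed partials for smooth functions — Schwarz / Clairaut).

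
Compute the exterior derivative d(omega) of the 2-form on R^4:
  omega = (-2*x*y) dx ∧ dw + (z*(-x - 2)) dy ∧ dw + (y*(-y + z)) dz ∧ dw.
d(omega) = (2*x - z) dx ∧ dy ∧ dw + (x - 2*y + z + 2) dy ∧ dz ∧ dw

For a 2-form omega = sum_{i<j} g_{ij} dx_i ∧ dx_j, the exterior derivative is
  d(omega) = sum_{i<j} d(g_{ij}) ∧ dx_i ∧ dx_j = sum_{i<j, k} (∂g_{ij}/∂x_k) dx_k ∧ dx_i ∧ dx_j.
Expand each term, using dx_k ∧ dx_i ∧ dx_j = sgn(permutation) dx_{(a)} ∧ dx_{(b)} ∧ dx_{(c)} with (a < b < c) sorted:
  d(-2*x*y) includes (∂/∂y)(-2*x*y) dy = (-2*x) dy, which multiplied by dx ∧ dw gives (2*x) dx ∧ dy ∧ dw
  d(z*(-x - 2)) includes (∂/∂x)(z*(-x - 2)) dx = (-z) dx, which multiplied by dy ∧ dw gives (-z) dx ∧ dy ∧ dw
  d(z*(-x - 2)) includes (∂/∂z)(z*(-x - 2)) dz = (-x - 2) dz, which multiplied by dy ∧ dw gives (x + 2) dy ∧ dz ∧ dw
  d(y*(-y + z)) includes (∂/∂y)(y*(-y + z)) dy = (-2*y + z) dy, which multiplied by dz ∧ dw gives (-2*y + z) dy ∧ dz ∧ dw
Collecting like 3-forms: d(omega) = (2*x - z) dx ∧ dy ∧ dw + (x - 2*y + z + 2) dy ∧ dz ∧ dw.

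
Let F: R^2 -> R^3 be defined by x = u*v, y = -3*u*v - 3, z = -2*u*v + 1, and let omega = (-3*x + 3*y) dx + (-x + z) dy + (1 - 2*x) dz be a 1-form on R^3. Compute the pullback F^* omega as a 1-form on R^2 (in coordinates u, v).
F^* omega = (v*(u*v - 14)) du + (u*(u*v - 14)) dv

Using F^*(f dg) = (f ∘ F) d(g ∘ F), substitute each coordinate x_i by F_i(u, v) in f_i, and replace dx_i by d F_i = (∂F_i/∂u) du + (∂F_i/∂v) dv.
  For the x component: f_1(F) = -12*u*v - 9; d F_1 = (v) du + (u) dv
  For the y component: f_2(F) = -3*u*v + 1; d F_2 = (-3*v) du + (-3*u) dv
  For the z component: f_3(F) = -2*u*v + 1; d F_3 = (-2*v) du + (-2*u) dv
Combining and collecting du, dv coefficients:
  coeff of du: v*(u*v - 14)
  coeff of dv: u*(u*v - 14)
F^* omega = (v*(u*v - 14)) du + (u*(u*v - 14)) dv.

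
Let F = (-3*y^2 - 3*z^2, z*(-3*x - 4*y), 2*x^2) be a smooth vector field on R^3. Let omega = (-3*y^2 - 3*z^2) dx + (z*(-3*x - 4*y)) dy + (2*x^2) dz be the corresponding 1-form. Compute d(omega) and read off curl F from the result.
d(omega) = (3*x + 4*y) dy ∧ dz + (-4*x - 6*z) dz ∧ dx + (6*y - 3*z) dx ∧ dy; curl F = (3*x + 4*y, -4*x - 6*z, 6*y - 3*z)

d omega = sum_{i<j} (∂f_j/∂x_i - ∂f_i/∂x_j) dx_i ∧ dx_j. Under the identification (dy ∧ dz, dz ∧ dx, dx ∧ dy) ↔ (e_x, e_y, e_z), the coefficients are exactly the components of curl F. Compute:
  ∂R/∂y - ∂Q/∂z = (0) - (-3*x - 4*y) = 3*x + 4*y
  ∂P/∂z - ∂R/∂x = (-6*z) - (4*x) = -4*x - 6*z
  ∂Q/∂x - ∂P/∂y = (-3*z) - (-6*y) = 6*y - 3*z.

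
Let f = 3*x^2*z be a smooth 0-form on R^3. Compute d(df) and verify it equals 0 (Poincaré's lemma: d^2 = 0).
d(df) = 0

Step 1: df = sum_i (∂f/∂x_i) dx_i = (6*x*z) dx + (0) dy + (3*x^2) dz.
Step 2: Apply d again. Using the 1-form formula, the coefficient of dx ∧ dy in d(df) is ∂^2 f/∂x ∂y - ∂^2 f/∂y ∂x = (0) - (0) = 0 (equality of mixed partials for smooth f).
Similarly for dx ∧ dz and dy ∧ dz — all coefficients vanish. So d(df) = 0.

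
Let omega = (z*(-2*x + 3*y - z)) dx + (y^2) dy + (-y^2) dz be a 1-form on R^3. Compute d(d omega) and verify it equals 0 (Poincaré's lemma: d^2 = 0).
d(d omega) = 0

Step 1: d omega = sum_{i<j} (∂f_j/∂x_i - ∂f_i/∂x_j) dx_i ∧ dx_j:
  coeff of dx ∧ dy: -3*z
  coeff of dx ∧ dz: 2*x - 3*y + 2*z
  coeff of dy ∧ dz: -2*y
Step 2: Apply d again to each 2-form coefficient. The only possible 3-form in R^3 is dx ∧ dy ∧ dz, with coefficient
  ∂(coeff of dy∧dz)/∂x - ∂(coeff of dx∧dz)/∂y + ∂(coeff of dx∧dy)/∂z
  = ∂/∂x (-2*y) - ∂/∂y (2*x - 3*y + 2*z) + ∂/∂z (-3*z).
Each of these terms simplifies to sums of mixed partials that cancel in pairs. The result is 0 (by equality of mixed partials for smooth functions — Schwarz / Clairaut).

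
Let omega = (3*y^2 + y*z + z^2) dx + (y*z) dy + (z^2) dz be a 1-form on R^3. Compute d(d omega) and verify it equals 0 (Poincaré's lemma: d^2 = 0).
d(d omega) = 0

Step 1: d omega = sum_{i<j} (∂f_j/∂x_i - ∂f_i/∂x_j) dx_i ∧ dx_j:
  coeff of dx ∧ dy: -6*y - z
  coeff of dx ∧ dz: -y - 2*z
  coeff of dy ∧ dz: -y
Step 2: Apply d again to each 2-form coefficient. The only possible 3-form in R^3 is dx ∧ dy ∧ dz, with coefficient
  ∂(coeff of dy∧dz)/∂x - ∂(coeff of dx∧dz)/∂y + ∂(coeff of dx∧dy)/∂z
  = ∂/∂x (-y) - ∂/∂y (-y - 2*z) + ∂/∂z (-6*y - z).
Each of these terms simplifies to sums of mixed partials that cancel in pairs. The result is 0 (by equality of mixed partials for smooth functions — Schwarz / Clairaut).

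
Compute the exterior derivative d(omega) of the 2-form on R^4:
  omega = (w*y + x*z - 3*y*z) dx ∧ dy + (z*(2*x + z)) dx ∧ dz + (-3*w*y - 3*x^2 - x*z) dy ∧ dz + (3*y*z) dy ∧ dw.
d(omega) = (-5*x - 3*y - z) dx ∧ dy ∧ dz + (y) dx ∧ dy ∧ dw + (-6*y) dy ∧ dz ∧ dw

For a 2-form omega = sum_{i<j} g_{ij} dx_i ∧ dx_j, the exterior derivative is
  d(omega) = sum_{i<j} d(g_{ij}) ∧ dx_i ∧ dx_j = sum_{i<j, k} (∂g_{ij}/∂x_k) dx_k ∧ dx_i ∧ dx_j.
Expand each term, using dx_k ∧ dx_i ∧ dx_j = sgn(permutation) dx_{(a)} ∧ dx_{(b)} ∧ dx_{(c)} with (a < b < c) sorted:
  d(w*y + x*z - 3*y*z) includes (∂/∂z)(w*y + x*z - 3*y*z) dz = (x - 3*y) dz, which multiplied by dx ∧ dy gives (x - 3*y) dx ∧ dy ∧ dz
  d(w*y + x*z - 3*y*z) includes (∂/∂w)(w*y + x*z - 3*y*z) dw = (y) dw, which multiplied by dx ∧ dy gives (y) dx ∧ dy ∧ dw
  d(-3*w*y - 3*x^2 - x*z) includes (∂/∂x)(-3*w*y - 3*x^2 - x*z) dx = (-6*x - z) dx, which multiplied by dy ∧ dz gives (-6*x - z) dx ∧ dy ∧ dz
  d(-3*w*y - 3*x^2 - x*z) includes (∂/∂w)(-3*w*y - 3*x^2 - x*z) dw = (-3*y) dw, which multiplied by dy ∧ dz gives (-3*y) dy ∧ dz ∧ dw
  d(3*y*z) includes (∂/∂z)(3*y*z) dz = (3*y) dz, which multiplied by dy ∧ dw gives (-3*y) dy ∧ dz ∧ dw
Collecting like 3-forms: d(omega) = (-5*x - 3*y - z) dx ∧ dy ∧ dz + (y) dx ∧ dy ∧ dw + (-6*y) dy ∧ dz ∧ dw.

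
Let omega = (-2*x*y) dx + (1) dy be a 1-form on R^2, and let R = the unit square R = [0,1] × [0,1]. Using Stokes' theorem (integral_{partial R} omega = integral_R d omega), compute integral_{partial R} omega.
integral_(partial R) omega = 1

Stokes: integral_partial_R omega = integral_R d omega with d omega = (∂Q/∂x - ∂P/∂y) dx ∧ dy.
  ∂Q/∂x = 0
  ∂P/∂y = -2*x
  integrand = ∂Q/∂x - ∂P/∂y = 2*x.
Integrating over R: integral_0^1 integral_0^1 (2*x) dx dy = 1.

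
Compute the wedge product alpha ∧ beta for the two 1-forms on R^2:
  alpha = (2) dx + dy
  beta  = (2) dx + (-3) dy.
alpha ∧ beta = (-8) dx ∧ dy

Distribute the wedge, using dx_i ∧ dx_j = -dx_j ∧ dx_i and dx_i ∧ dx_i = 0. For each pair (i, j) with i < j, the coefficient of dx_i ∧ dx_j in alpha ∧ beta is (alpha_i * beta_j - alpha_j * beta_i). Collecting: alpha ∧ beta = (-8) dx ∧ dy.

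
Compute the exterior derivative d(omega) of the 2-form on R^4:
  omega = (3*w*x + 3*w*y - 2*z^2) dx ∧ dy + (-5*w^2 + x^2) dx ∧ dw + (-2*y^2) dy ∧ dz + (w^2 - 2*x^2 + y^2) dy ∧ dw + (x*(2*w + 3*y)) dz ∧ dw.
d(omega) = (-4*z) dx ∧ dy ∧ dz + (-x + 3*y) dx ∧ dy ∧ dw + (2*w + 3*y) dx ∧ dz ∧ dw + (3*x) dy ∧ dz ∧ dw

For a 2-form omega = sum_{i<j} g_{ij} dx_i ∧ dx_j, the exterior derivative is
  d(omega) = sum_{i<j} d(g_{ij}) ∧ dx_i ∧ dx_j = sum_{i<j, k} (∂g_{ij}/∂x_k) dx_k ∧ dx_i ∧ dx_j.
Expand each term, using dx_k ∧ dx_i ∧ dx_j = sgn(permutation) dx_{(a)} ∧ dx_{(b)} ∧ dx_{(c)} with (a < b < c) sorted:
  d(3*w*x + 3*w*y - 2*z^2) includes (∂/∂z)(3*w*x + 3*w*y - 2*z^2) dz = (-4*z) dz, which multiplied by dx ∧ dy gives (-4*z) dx ∧ dy ∧ dz
  d(3*w*x + 3*w*y - 2*z^2) includes (∂/∂w)(3*w*x + 3*w*y - 2*z^2) dw = (3*x + 3*y) dw, which multiplied by dx ∧ dy gives (3*x + 3*y) dx ∧ dy ∧ dw
  d(w^2 - 2*x^2 + y^2) includes (∂/∂x)(w^2 - 2*x^2 + y^2) dx = (-4*x) dx, which multiplied by dy ∧ dw gives (-4*x) dx ∧ dy ∧ dw
  d(x*(2*w + 3*y)) includes (∂/∂x)(x*(2*w + 3*y)) dx = (2*w + 3*y) dx, which multiplied by dz ∧ dw gives (2*w + 3*y) dx ∧ dz ∧ dw
  d(x*(2*w + 3*y)) includes (∂/∂y)(x*(2*w + 3*y)) dy = (3*x) dy, which multiplied by dz ∧ dw gives (3*x) dy ∧ dz ∧ dw
Collecting like 3-forms: d(omega) = (-4*z) dx ∧ dy ∧ dz + (-x + 3*y) dx ∧ dy ∧ dw + (2*w + 3*y) dx ∧ dz ∧ dw + (3*x) dy ∧ dz ∧ dw.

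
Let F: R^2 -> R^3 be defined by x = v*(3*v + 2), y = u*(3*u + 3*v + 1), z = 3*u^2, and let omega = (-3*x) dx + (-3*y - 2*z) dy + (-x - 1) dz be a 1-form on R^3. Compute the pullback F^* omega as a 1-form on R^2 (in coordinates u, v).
F^* omega = (3*u*(-30*u^2 - 33*u*v - 11*u - 15*v^2 - 10*v - 3)) du + (-45*u^3 - 27*u^2*v - 9*u^2 - 54*v^3 - 54*v^2 - 12*v) dv

Using F^*(f dg) = (f ∘ F) d(g ∘ F), substitute each coordinate x_i by F_i(u, v) in f_i, and replace dx_i by d F_i = (∂F_i/∂u) du + (∂F_i/∂v) dv.
  For the x component: f_1(F) = 3*v*(-3*v - 2); d F_1 = (0) du + (6*v + 2) dv
  For the y component: f_2(F) = 3*u*(-5*u - 3*v - 1); d F_2 = (6*u + 3*v + 1) du + (3*u) dv
  For the z component: f_3(F) = -3*v^2 - 2*v - 1; d F_3 = (6*u) du + (0) dv
Combining and collecting du, dv coefficients:
  coeff of du: 3*u*(-30*u^2 - 33*u*v - 11*u - 15*v^2 - 10*v - 3)
  coeff of dv: -45*u^3 - 27*u^2*v - 9*u^2 - 54*v^3 - 54*v^2 - 12*v
F^* omega = (3*u*(-30*u^2 - 33*u*v - 11*u - 15*v^2 - 10*v - 3)) du + (-45*u^3 - 27*u^2*v - 9*u^2 - 54*v^3 - 54*v^2 - 12*v) dv.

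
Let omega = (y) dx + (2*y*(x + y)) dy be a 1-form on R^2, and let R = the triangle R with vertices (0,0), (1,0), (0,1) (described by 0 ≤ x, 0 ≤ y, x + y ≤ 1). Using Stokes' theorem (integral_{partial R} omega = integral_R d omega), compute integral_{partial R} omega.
integral_(partial R) omega = -1/6

Stokes: integral_partial_R omega = integral_R d omega with d omega = (∂Q/∂x - ∂P/∂y) dx ∧ dy.
  ∂Q/∂x = 2*y
  ∂P/∂y = 1
  integrand = ∂Q/∂x - ∂P/∂y = 2*y - 1.
Integrating over R: integral_0^1 integral_0^{1-x} (2*y - 1) dy dx = -1/6.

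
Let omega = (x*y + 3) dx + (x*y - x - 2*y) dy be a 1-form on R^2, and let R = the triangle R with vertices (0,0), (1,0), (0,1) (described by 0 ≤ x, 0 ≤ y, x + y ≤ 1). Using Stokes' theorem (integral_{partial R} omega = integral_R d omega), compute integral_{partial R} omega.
integral_(partial R) omega = -1/2

Stokes: integral_partial_R omega = integral_R d omega with d omega = (∂Q/∂x - ∂P/∂y) dx ∧ dy.
  ∂Q/∂x = y - 1
  ∂P/∂y = x
  integrand = ∂Q/∂x - ∂P/∂y = -x + y - 1.
Integrating over R: integral_0^1 integral_0^{1-x} (-x + y - 1) dy dx = -1/2.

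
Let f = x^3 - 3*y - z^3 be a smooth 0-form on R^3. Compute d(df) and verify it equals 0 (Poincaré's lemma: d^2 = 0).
d(df) = 0

Step 1: df = sum_i (∂f/∂x_i) dx_i = (3*x^2) dx + (-3) dy + (-3*z^2) dz.
Step 2: Apply d again. Using the 1-form formula, the coefficient of dx ∧ dy in d(df) is ∂^2 f/∂x ∂y - ∂^2 f/∂y ∂x = (0) - (0) = 0 (equality of mixed partials for smooth f).
Similarly for dx ∧ dz and dy ∧ dz — all coefficients vanish. So d(df) = 0.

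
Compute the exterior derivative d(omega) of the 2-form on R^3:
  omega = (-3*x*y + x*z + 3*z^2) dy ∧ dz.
d(omega) = (-3*y + z) dx ∧ dy ∧ dz

For a 2-form omega = sum_{i<j} g_{ij} dx_i ∧ dx_j, the exterior derivative is
  d(omega) = sum_{i<j} d(g_{ij}) ∧ dx_i ∧ dx_j = sum_{i<j, k} (∂g_{ij}/∂x_k) dx_k ∧ dx_i ∧ dx_j.
Expand each term, using dx_k ∧ dx_i ∧ dx_j = sgn(permutation) dx_{(a)} ∧ dx_{(b)} ∧ dx_{(c)} with (a < b < c) sorted:
  d(-3*x*y + x*z + 3*z^2) includes (∂/∂x)(-3*x*y + x*z + 3*z^2) dx = (-3*y + z) dx, which multiplied by dy ∧ dz gives (-3*y + z) dx ∧ dy ∧ dz
Collecting like 3-forms: d(omega) = (-3*y + z) dx ∧ dy ∧ dz.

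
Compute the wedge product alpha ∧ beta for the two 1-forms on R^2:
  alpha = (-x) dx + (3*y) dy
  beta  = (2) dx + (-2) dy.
alpha ∧ beta = (2*x - 6*y) dx ∧ dy

Distribute the wedge, using dx_i ∧ dx_j = -dx_j ∧ dx_i and dx_i ∧ dx_i = 0. For each pair (i, j) with i < j, the coefficient of dx_i ∧ dx_j in alpha ∧ beta is (alpha_i * beta_j - alpha_j * beta_i). Collecting: alpha ∧ beta = (2*x - 6*y) dx ∧ dy.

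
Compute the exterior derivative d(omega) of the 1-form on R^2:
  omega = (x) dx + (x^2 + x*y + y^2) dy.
d(omega) = (2*x + y) dx ∧ dy

For a 1-form omega = sum_i f_i dx_i, the exterior derivative is
  d(omega) = sum_{i < j} (∂f_j/∂x_i - ∂f_i/∂x_j) dx_i ∧ dx_j.
  coefficient of dx ∧ dy: ∂f_2/∂x - ∂f_1/∂y = ∂(x^2 + x*y + y^2)/∂x - ∂(x)/∂y = 2*x + y
Assembling: d(omega) = (2*x + y) dx ∧ dy.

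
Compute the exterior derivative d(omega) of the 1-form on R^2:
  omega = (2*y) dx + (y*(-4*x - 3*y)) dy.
d(omega) = (-4*y - 2) dx ∧ dy

For a 1-form omega = sum_i f_i dx_i, the exterior derivative is
  d(omega) = sum_{i < j} (∂f_j/∂x_i - ∂f_i/∂x_j) dx_i ∧ dx_j.
  coefficient of dx ∧ dy: ∂f_2/∂x - ∂f_1/∂y = ∂(y*(-4*x - 3*y))/∂x - ∂(2*y)/∂y = -4*y - 2
Assembling: d(omega) = (-4*y - 2) dx ∧ dy.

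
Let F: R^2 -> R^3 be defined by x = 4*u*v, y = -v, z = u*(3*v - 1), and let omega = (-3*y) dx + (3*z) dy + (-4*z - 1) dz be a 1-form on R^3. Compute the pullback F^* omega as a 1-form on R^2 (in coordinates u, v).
F^* omega = (-36*u*v^2 + 24*u*v - 4*u + 12*v^2 - 3*v + 1) du + (3*u*(-12*u*v + 4*u + v)) dv

Using F^*(f dg) = (f ∘ F) d(g ∘ F), substitute each coordinate x_i by F_i(u, v) in f_i, and replace dx_i by d F_i = (∂F_i/∂u) du + (∂F_i/∂v) dv.
  For the x component: f_1(F) = 3*v; d F_1 = (4*v) du + (4*u) dv
  For the y component: f_2(F) = 3*u*(3*v - 1); d F_2 = (0) du + (-1) dv
  For the z component: f_3(F) = -12*u*v + 4*u - 1; d F_3 = (3*v - 1) du + (3*u) dv
Combining and collecting du, dv coefficients:
  coeff of du: -36*u*v^2 + 24*u*v - 4*u + 12*v^2 - 3*v + 1
  coeff of dv: 3*u*(-12*u*v + 4*u + v)
F^* omega = (-36*u*v^2 + 24*u*v - 4*u + 12*v^2 - 3*v + 1) du + (3*u*(-12*u*v + 4*u + v)) dv.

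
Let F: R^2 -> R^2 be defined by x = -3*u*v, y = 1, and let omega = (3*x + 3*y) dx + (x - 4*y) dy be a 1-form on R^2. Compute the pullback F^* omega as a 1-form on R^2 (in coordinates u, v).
F^* omega = (9*v*(3*u*v - 1)) du + (9*u*(3*u*v - 1)) dv

Using F^*(f dg) = (f ∘ F) d(g ∘ F), substitute each coordinate x_i by F_i(u, v) in f_i, and replace dx_i by d F_i = (∂F_i/∂u) du + (∂F_i/∂v) dv.
  For the x component: f_1(F) = -9*u*v + 3; d F_1 = (-3*v) du + (-3*u) dv
  For the y component: f_2(F) = -3*u*v - 4; d F_2 = (0) du + (0) dv
Combining and collecting du, dv coefficients:
  coeff of du: 9*v*(3*u*v - 1)
  coeff of dv: 9*u*(3*u*v - 1)
F^* omega = (9*v*(3*u*v - 1)) du + (9*u*(3*u*v - 1)) dv.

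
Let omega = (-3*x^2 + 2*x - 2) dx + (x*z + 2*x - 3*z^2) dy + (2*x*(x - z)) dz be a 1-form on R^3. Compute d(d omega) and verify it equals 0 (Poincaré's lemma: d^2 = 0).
d(d omega) = 0

Step 1: d omega = sum_{i<j} (∂f_j/∂x_i - ∂f_i/∂x_j) dx_i ∧ dx_j:
  coeff of dx ∧ dy: z + 2
  coeff of dx ∧ dz: 4*x - 2*z
  coeff of dy ∧ dz: -x + 6*z
Step 2: Apply d again to each 2-form coefficient. The only possible 3-form in R^3 is dx ∧ dy ∧ dz, with coefficient
  ∂(coeff of dy∧dz)/∂x - ∂(coeff of dx∧dz)/∂y + ∂(coeff of dx∧dy)/∂z
  = ∂/∂x (-x + 6*z) - ∂/∂y (4*x - 2*z) + ∂/∂z (z + 2).
Each of these terms simplifies to sums of mixed partials that cancel in pairs. The result is 0 (by equality of mixed partials for smooth functions — Schwarz / Clairaut).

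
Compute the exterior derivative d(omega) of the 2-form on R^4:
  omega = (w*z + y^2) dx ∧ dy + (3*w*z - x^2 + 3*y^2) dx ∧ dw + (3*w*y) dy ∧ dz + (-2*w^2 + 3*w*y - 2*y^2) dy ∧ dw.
d(omega) = (w) dx ∧ dy ∧ dz + (-6*y + z) dx ∧ dy ∧ dw + (-3*w) dx ∧ dz ∧ dw + (3*y) dy ∧ dz ∧ dw

For a 2-form omega = sum_{i<j} g_{ij} dx_i ∧ dx_j, the exterior derivative is
  d(omega) = sum_{i<j} d(g_{ij}) ∧ dx_i ∧ dx_j = sum_{i<j, k} (∂g_{ij}/∂x_k) dx_k ∧ dx_i ∧ dx_j.
Expand each term, using dx_k ∧ dx_i ∧ dx_j = sgn(permutation) dx_{(a)} ∧ dx_{(b)} ∧ dx_{(c)} with (a < b < c) sorted:
  d(w*z + y^2) includes (∂/∂z)(w*z + y^2) dz = (w) dz, which multiplied by dx ∧ dy gives (w) dx ∧ dy ∧ dz
  d(w*z + y^2) includes (∂/∂w)(w*z + y^2) dw = (z) dw, which multiplied by dx ∧ dy gives (z) dx ∧ dy ∧ dw
  d(3*w*z - x^2 + 3*y^2) includes (∂/∂y)(3*w*z - x^2 + 3*y^2) dy = (6*y) dy, which multiplied by dx ∧ dw gives (-6*y) dx ∧ dy ∧ dw
  d(3*w*z - x^2 + 3*y^2) includes (∂/∂z)(3*w*z - x^2 + 3*y^2) dz = (3*w) dz, which multiplied by dx ∧ dw gives (-3*w) dx ∧ dz ∧ dw
  d(3*w*y) includes (∂/∂w)(3*w*y) dw = (3*y) dw, which multiplied by dy ∧ dz gives (3*y) dy ∧ dz ∧ dw
Collecting like 3-forms: d(omega) = (w) dx ∧ dy ∧ dz + (-6*y + z) dx ∧ dy ∧ dw + (-3*w) dx ∧ dz ∧ dw + (3*y) dy ∧ dz ∧ dw.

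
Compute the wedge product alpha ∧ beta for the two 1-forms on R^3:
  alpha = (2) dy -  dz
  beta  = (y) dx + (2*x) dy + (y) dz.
alpha ∧ beta = (-2*y) dx ∧ dy + (2*x + 2*y) dy ∧ dz + (y) dx ∧ dz

Distribute the wedge, using dx_i ∧ dx_j = -dx_j ∧ dx_i and dx_i ∧ dx_i = 0. For each pair (i, j) with i < j, the coefficient of dx_i ∧ dx_j in alpha ∧ beta is (alpha_i * beta_j - alpha_j * beta_i). Collecting: alpha ∧ beta = (-2*y) dx ∧ dy + (2*x + 2*y) dy ∧ dz + (y) dx ∧ dz.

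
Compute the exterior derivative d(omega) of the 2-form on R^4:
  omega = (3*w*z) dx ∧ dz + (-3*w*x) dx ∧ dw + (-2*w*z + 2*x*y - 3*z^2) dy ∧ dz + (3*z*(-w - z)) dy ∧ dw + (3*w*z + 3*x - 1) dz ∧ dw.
d(omega) = (3*z + 3) dx ∧ dz ∧ dw + (2*y) dx ∧ dy ∧ dz + (3*w + 4*z) dy ∧ dz ∧ dw

For a 2-form omega = sum_{i<j} g_{ij} dx_i ∧ dx_j, the exterior derivative is
  d(omega) = sum_{i<j} d(g_{ij}) ∧ dx_i ∧ dx_j = sum_{i<j, k} (∂g_{ij}/∂x_k) dx_k ∧ dx_i ∧ dx_j.
Expand each term, using dx_k ∧ dx_i ∧ dx_j = sgn(permutation) dx_{(a)} ∧ dx_{(b)} ∧ dx_{(c)} with (a < b < c) sorted:
  d(3*w*z) includes (∂/∂w)(3*w*z) dw = (3*z) dw, which multiplied by dx ∧ dz gives (3*z) dx ∧ dz ∧ dw
  d(-2*w*z + 2*x*y - 3*z^2) includes (∂/∂x)(-2*w*z + 2*x*y - 3*z^2) dx = (2*y) dx, which multiplied by dy ∧ dz gives (2*y) dx ∧ dy ∧ dz
  d(-2*w*z + 2*x*y - 3*z^2) includes (∂/∂w)(-2*w*z + 2*x*y - 3*z^2) dw = (-2*z) dw, which multiplied by dy ∧ dz gives (-2*z) dy ∧ dz ∧ dw
  d(3*z*(-w - z)) includes (∂/∂z)(3*z*(-w - z)) dz = (-3*w - 6*z) dz, which multiplied by dy ∧ dw gives (3*w + 6*z) dy ∧ dz ∧ dw
  d(3*w*z + 3*x - 1) includes (∂/∂x)(3*w*z + 3*x - 1) dx = (3) dx, which multiplied by dz ∧ dw gives (3) dx ∧ dz ∧ dw
Collecting like 3-forms: d(omega) = (3*z + 3) dx ∧ dz ∧ dw + (2*y) dx ∧ dy ∧ dz + (3*w + 4*z) dy ∧ dz ∧ dw.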